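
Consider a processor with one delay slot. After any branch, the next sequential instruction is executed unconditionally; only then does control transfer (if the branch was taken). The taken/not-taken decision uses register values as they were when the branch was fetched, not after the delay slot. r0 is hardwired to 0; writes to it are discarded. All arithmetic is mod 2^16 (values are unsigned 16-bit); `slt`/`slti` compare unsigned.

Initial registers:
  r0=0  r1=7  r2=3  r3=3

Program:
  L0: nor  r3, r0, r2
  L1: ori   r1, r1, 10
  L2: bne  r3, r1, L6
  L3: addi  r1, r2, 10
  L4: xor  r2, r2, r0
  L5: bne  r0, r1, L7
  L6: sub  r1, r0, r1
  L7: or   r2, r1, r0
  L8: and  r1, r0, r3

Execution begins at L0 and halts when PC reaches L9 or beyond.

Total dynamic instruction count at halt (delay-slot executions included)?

7

#0 nor  r3, r0, r2 ; 0/7/3/65532
#1 ori   r1, r1, 10 ; 0/15/3/65532
#2 bne  r3, r1, L6 ; 0/15/3/65532 ; →target
#3 addi  r1, r2, 10 ; 0/13/3/65532
#6 sub  r1, r0, r1 ; 0/65523/3/65532
#7 or   r2, r1, r0 ; 0/65523/65523/65532
#8 and  r1, r0, r3 ; 0/0/65523/65532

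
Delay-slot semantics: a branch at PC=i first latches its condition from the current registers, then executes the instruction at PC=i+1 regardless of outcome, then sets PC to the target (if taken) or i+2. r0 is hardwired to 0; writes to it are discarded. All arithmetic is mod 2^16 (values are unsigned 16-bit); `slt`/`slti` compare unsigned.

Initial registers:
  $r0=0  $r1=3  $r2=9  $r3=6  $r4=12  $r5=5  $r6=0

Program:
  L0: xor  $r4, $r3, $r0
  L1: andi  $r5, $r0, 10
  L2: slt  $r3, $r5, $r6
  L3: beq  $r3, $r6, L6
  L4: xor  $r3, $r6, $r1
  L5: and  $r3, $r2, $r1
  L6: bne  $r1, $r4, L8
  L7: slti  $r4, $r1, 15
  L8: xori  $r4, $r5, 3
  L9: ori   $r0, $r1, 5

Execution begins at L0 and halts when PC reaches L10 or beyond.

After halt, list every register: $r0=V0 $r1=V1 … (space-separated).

PC=0  xor  $r4, $r3, $r0     | $r0=0 $r1=3 $r2=9 $r3=6 $r4=6 $r5=5 $r6=0
PC=1  andi  $r5, $r0, 10     | $r0=0 $r1=3 $r2=9 $r3=6 $r4=6 $r5=0 $r6=0
PC=2  slt  $r3, $r5, $r6     | $r0=0 $r1=3 $r2=9 $r3=0 $r4=6 $r5=0 $r6=0
PC=3  beq  $r3, $r6, L6      | $r0=0 $r1=3 $r2=9 $r3=0 $r4=6 $r5=0 $r6=0  [TAKEN]
PC=4  xor  $r3, $r6, $r1     | $r0=0 $r1=3 $r2=9 $r3=3 $r4=6 $r5=0 $r6=0
PC=6  bne  $r1, $r4, L8      | $r0=0 $r1=3 $r2=9 $r3=3 $r4=6 $r5=0 $r6=0  [TAKEN]
PC=7  slti  $r4, $r1, 15     | $r0=0 $r1=3 $r2=9 $r3=3 $r4=1 $r5=0 $r6=0
PC=8  xori  $r4, $r5, 3      | $r0=0 $r1=3 $r2=9 $r3=3 $r4=3 $r5=0 $r6=0
PC=9  ori   $r0, $r1, 5      | $r0=0 $r1=3 $r2=9 $r3=3 $r4=3 $r5=0 $r6=0

$r0=0 $r1=3 $r2=9 $r3=3 $r4=3 $r5=0 $r6=0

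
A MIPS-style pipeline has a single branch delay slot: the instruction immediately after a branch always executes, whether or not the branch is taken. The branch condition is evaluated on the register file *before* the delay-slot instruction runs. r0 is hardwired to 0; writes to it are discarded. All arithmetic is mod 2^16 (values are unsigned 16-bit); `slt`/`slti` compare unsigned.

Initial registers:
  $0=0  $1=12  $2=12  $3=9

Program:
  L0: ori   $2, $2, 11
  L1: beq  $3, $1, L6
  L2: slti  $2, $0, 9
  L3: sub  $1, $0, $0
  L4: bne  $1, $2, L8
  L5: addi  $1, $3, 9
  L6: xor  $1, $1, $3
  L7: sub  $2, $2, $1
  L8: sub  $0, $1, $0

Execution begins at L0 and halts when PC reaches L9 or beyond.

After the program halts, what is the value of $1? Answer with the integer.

#0 ori   $2, $2, 11 ; 0/12/15/9
#1 beq  $3, $1, L6 ; 0/12/15/9 ; →fallthru
#2 slti  $2, $0, 9 ; 0/12/1/9
#3 sub  $1, $0, $0 ; 0/0/1/9
#4 bne  $1, $2, L8 ; 0/0/1/9 ; →target
#5 addi  $1, $3, 9 ; 0/18/1/9
#8 sub  $0, $1, $0 ; 0/18/1/9

18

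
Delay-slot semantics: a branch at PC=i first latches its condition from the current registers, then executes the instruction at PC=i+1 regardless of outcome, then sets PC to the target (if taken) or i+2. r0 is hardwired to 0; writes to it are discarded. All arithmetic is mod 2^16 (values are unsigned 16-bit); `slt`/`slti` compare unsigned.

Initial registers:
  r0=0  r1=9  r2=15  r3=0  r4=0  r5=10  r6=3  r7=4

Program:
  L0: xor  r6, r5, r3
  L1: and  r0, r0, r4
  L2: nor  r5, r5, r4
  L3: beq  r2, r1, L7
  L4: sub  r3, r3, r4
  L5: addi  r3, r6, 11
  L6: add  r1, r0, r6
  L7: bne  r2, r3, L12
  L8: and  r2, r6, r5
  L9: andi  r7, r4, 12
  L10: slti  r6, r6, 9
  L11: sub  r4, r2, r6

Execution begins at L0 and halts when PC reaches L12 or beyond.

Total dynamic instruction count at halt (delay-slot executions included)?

9

#0 xor  r6, r5, r3 ; 0/9/15/0/0/10/10/4
#1 and  r0, r0, r4 ; 0/9/15/0/0/10/10/4
#2 nor  r5, r5, r4 ; 0/9/15/0/0/65525/10/4
#3 beq  r2, r1, L7 ; 0/9/15/0/0/65525/10/4 ; →fallthru
#4 sub  r3, r3, r4 ; 0/9/15/0/0/65525/10/4
#5 addi  r3, r6, 11 ; 0/9/15/21/0/65525/10/4
#6 add  r1, r0, r6 ; 0/10/15/21/0/65525/10/4
#7 bne  r2, r3, L12 ; 0/10/15/21/0/65525/10/4 ; →target
#8 and  r2, r6, r5 ; 0/10/0/21/0/65525/10/4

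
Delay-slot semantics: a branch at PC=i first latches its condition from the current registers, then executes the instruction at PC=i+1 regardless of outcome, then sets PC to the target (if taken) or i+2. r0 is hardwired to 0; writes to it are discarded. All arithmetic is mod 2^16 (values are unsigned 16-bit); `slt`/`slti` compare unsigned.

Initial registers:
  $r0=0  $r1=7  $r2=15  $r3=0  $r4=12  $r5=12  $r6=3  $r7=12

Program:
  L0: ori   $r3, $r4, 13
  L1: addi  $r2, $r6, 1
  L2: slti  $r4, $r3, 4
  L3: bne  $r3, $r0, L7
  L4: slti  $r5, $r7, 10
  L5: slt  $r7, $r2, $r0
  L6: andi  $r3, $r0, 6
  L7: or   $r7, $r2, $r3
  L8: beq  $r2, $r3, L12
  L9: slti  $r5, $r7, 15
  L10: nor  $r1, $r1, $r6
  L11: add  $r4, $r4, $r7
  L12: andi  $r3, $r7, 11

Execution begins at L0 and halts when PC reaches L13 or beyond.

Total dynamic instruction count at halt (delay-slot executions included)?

11

  step pc=0: ori   $r3, $r4, 13  regs=(0,7,15,13,12,12,3,12)
  step pc=1: addi  $r2, $r6, 1  regs=(0,7,4,13,12,12,3,12)
  step pc=2: slti  $r4, $r3, 4  regs=(0,7,4,13,0,12,3,12)
  step pc=3: bne  $r3, $r0, L7  cond=T  regs=(0,7,4,13,0,12,3,12)
  step pc=4: slti  $r5, $r7, 10  regs=(0,7,4,13,0,0,3,12)
  step pc=7: or   $r7, $r2, $r3  regs=(0,7,4,13,0,0,3,13)
  step pc=8: beq  $r2, $r3, L12  cond=F  regs=(0,7,4,13,0,0,3,13)
  step pc=9: slti  $r5, $r7, 15  regs=(0,7,4,13,0,1,3,13)
  step pc=10: nor  $r1, $r1, $r6  regs=(0,65528,4,13,0,1,3,13)
  step pc=11: add  $r4, $r4, $r7  regs=(0,65528,4,13,13,1,3,13)
  step pc=12: andi  $r3, $r7, 11  regs=(0,65528,4,9,13,1,3,13)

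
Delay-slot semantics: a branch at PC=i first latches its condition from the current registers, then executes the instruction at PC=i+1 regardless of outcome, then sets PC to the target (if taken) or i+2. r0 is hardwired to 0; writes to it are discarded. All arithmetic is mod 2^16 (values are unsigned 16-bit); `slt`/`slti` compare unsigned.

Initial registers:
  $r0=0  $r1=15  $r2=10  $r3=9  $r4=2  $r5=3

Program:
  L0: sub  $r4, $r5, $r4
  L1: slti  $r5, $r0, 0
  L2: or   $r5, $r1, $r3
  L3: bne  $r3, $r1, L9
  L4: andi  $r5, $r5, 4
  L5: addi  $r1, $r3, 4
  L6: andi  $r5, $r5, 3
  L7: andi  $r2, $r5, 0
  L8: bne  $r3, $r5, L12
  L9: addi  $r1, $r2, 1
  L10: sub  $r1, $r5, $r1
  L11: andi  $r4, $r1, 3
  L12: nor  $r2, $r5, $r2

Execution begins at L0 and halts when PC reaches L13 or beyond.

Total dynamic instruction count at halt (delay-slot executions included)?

9

#0 sub  $r4, $r5, $r4 ; 0/15/10/9/1/3
#1 slti  $r5, $r0, 0 ; 0/15/10/9/1/0
#2 or   $r5, $r1, $r3 ; 0/15/10/9/1/15
#3 bne  $r3, $r1, L9 ; 0/15/10/9/1/15 ; →target
#4 andi  $r5, $r5, 4 ; 0/15/10/9/1/4
#9 addi  $r1, $r2, 1 ; 0/11/10/9/1/4
#10 sub  $r1, $r5, $r1 ; 0/65529/10/9/1/4
#11 andi  $r4, $r1, 3 ; 0/65529/10/9/1/4
#12 nor  $r2, $r5, $r2 ; 0/65529/65521/9/1/4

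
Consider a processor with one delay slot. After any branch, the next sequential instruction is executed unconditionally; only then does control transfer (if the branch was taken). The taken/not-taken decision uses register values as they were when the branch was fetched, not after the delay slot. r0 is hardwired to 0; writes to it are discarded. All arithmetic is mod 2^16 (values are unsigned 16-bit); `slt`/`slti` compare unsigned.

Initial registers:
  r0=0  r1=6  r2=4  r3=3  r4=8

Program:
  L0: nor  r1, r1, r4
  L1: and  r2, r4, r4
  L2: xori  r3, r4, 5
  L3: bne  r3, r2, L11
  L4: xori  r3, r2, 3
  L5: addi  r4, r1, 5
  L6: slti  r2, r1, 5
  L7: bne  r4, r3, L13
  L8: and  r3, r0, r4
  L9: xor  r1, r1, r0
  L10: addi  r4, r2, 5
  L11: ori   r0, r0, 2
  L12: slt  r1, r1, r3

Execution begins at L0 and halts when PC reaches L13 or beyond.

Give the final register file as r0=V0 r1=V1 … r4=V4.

  step pc=0: nor  r1, r1, r4  regs=(0,65521,4,3,8)
  step pc=1: and  r2, r4, r4  regs=(0,65521,8,3,8)
  step pc=2: xori  r3, r4, 5  regs=(0,65521,8,13,8)
  step pc=3: bne  r3, r2, L11  cond=T  regs=(0,65521,8,13,8)
  step pc=4: xori  r3, r2, 3  regs=(0,65521,8,11,8)
  step pc=11: ori   r0, r0, 2  regs=(0,65521,8,11,8)
  step pc=12: slt  r1, r1, r3  regs=(0,0,8,11,8)

r0=0 r1=0 r2=8 r3=11 r4=8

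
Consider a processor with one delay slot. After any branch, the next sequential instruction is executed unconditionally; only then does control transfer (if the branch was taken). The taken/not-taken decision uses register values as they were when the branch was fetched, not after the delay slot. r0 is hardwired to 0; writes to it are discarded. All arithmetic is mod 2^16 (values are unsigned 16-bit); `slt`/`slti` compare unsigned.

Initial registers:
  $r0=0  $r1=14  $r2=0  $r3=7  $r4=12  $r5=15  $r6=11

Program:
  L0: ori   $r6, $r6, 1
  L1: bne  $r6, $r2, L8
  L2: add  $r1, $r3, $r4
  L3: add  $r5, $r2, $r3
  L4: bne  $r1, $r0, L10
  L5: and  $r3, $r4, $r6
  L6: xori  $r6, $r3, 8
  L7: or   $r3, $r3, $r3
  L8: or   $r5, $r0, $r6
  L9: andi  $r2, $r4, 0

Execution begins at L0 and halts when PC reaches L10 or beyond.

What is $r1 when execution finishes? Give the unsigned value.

19

#0 ori   $r6, $r6, 1 ; 0/14/0/7/12/15/11
#1 bne  $r6, $r2, L8 ; 0/14/0/7/12/15/11 ; →target
#2 add  $r1, $r3, $r4 ; 0/19/0/7/12/15/11
#8 or   $r5, $r0, $r6 ; 0/19/0/7/12/11/11
#9 andi  $r2, $r4, 0 ; 0/19/0/7/12/11/11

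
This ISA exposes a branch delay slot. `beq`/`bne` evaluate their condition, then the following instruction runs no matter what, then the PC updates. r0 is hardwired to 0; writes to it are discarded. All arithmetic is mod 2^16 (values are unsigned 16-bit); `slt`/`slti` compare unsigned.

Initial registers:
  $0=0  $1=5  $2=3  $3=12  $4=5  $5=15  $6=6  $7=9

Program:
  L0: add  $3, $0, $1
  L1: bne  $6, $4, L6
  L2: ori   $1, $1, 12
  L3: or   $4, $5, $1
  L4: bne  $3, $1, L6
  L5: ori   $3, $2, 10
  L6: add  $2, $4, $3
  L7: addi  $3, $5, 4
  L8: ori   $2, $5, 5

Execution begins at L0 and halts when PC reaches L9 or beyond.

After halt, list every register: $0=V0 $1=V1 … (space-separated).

$0=0 $1=13 $2=15 $3=19 $4=5 $5=15 $6=6 $7=9

[0] add  $3, $0, $1  →  {$0:0, $1:5, $2:3, $3:5, $4:5, $5:15, $6:6, $7:9}
[1] bne  $6, $4, L6  →  {$0:0, $1:5, $2:3, $3:5, $4:5, $5:15, $6:6, $7:9}  ⟨branch taken⟩
[2] ori   $1, $1, 12  →  {$0:0, $1:13, $2:3, $3:5, $4:5, $5:15, $6:6, $7:9}
[6] add  $2, $4, $3  →  {$0:0, $1:13, $2:10, $3:5, $4:5, $5:15, $6:6, $7:9}
[7] addi  $3, $5, 4  →  {$0:0, $1:13, $2:10, $3:19, $4:5, $5:15, $6:6, $7:9}
[8] ori   $2, $5, 5  →  {$0:0, $1:13, $2:15, $3:19, $4:5, $5:15, $6:6, $7:9}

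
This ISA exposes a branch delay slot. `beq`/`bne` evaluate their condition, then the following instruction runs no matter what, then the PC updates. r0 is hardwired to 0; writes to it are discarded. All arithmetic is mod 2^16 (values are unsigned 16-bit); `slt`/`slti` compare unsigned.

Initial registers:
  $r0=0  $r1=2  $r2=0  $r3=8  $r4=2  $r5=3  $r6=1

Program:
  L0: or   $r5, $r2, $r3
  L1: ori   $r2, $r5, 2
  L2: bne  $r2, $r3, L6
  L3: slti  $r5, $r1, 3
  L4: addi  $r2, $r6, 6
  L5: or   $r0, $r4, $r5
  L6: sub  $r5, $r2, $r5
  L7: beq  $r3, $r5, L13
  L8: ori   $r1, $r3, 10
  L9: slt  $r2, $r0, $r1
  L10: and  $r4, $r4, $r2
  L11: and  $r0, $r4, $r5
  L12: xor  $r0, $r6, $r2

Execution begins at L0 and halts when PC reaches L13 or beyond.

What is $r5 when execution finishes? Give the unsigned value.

PC=0  or   $r5, $r2, $r3     | $r0=0 $r1=2 $r2=0 $r3=8 $r4=2 $r5=8 $r6=1
PC=1  ori   $r2, $r5, 2      | $r0=0 $r1=2 $r2=10 $r3=8 $r4=2 $r5=8 $r6=1
PC=2  bne  $r2, $r3, L6      | $r0=0 $r1=2 $r2=10 $r3=8 $r4=2 $r5=8 $r6=1  [TAKEN]
PC=3  slti  $r5, $r1, 3      | $r0=0 $r1=2 $r2=10 $r3=8 $r4=2 $r5=1 $r6=1
PC=6  sub  $r5, $r2, $r5     | $r0=0 $r1=2 $r2=10 $r3=8 $r4=2 $r5=9 $r6=1
PC=7  beq  $r3, $r5, L13     | $r0=0 $r1=2 $r2=10 $r3=8 $r4=2 $r5=9 $r6=1  [not taken]
PC=8  ori   $r1, $r3, 10     | $r0=0 $r1=10 $r2=10 $r3=8 $r4=2 $r5=9 $r6=1
PC=9  slt  $r2, $r0, $r1     | $r0=0 $r1=10 $r2=1 $r3=8 $r4=2 $r5=9 $r6=1
PC=10 and  $r4, $r4, $r2     | $r0=0 $r1=10 $r2=1 $r3=8 $r4=0 $r5=9 $r6=1
PC=11 and  $r0, $r4, $r5     | $r0=0 $r1=10 $r2=1 $r3=8 $r4=0 $r5=9 $r6=1
PC=12 xor  $r0, $r6, $r2     | $r0=0 $r1=10 $r2=1 $r3=8 $r4=0 $r5=9 $r6=1

9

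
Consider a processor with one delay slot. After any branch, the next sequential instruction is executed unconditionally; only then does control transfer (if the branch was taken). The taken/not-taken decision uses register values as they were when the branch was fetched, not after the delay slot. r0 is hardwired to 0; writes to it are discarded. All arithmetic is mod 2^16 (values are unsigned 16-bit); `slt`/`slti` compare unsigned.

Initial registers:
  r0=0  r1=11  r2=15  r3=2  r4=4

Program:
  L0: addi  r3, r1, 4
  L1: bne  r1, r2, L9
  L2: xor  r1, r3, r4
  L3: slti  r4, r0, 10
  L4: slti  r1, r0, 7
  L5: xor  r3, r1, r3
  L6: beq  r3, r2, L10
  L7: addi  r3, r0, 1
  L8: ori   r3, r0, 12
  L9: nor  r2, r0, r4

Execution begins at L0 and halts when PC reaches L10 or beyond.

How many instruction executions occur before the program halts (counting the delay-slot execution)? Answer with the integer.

4

PC=0  addi  r3, r1, 4        | r0=0 r1=11 r2=15 r3=15 r4=4
PC=1  bne  r1, r2, L9        | r0=0 r1=11 r2=15 r3=15 r4=4  [TAKEN]
PC=2  xor  r1, r3, r4        | r0=0 r1=11 r2=15 r3=15 r4=4
PC=9  nor  r2, r0, r4        | r0=0 r1=11 r2=65531 r3=15 r4=4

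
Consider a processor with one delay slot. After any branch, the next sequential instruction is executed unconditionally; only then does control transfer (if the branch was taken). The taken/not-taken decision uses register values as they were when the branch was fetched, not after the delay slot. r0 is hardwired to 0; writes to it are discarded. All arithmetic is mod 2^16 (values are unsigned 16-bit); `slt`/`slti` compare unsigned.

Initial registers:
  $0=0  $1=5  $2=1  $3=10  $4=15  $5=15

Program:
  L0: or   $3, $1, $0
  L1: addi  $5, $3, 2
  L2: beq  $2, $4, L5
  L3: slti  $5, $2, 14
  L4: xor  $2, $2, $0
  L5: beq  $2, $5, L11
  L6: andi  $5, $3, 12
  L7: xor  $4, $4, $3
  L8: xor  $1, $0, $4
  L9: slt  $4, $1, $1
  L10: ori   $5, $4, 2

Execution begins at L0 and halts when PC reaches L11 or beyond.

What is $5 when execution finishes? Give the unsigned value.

4

  step pc=0: or   $3, $1, $0  regs=(0,5,1,5,15,15)
  step pc=1: addi  $5, $3, 2  regs=(0,5,1,5,15,7)
  step pc=2: beq  $2, $4, L5  cond=F  regs=(0,5,1,5,15,7)
  step pc=3: slti  $5, $2, 14  regs=(0,5,1,5,15,1)
  step pc=4: xor  $2, $2, $0  regs=(0,5,1,5,15,1)
  step pc=5: beq  $2, $5, L11  cond=T  regs=(0,5,1,5,15,1)
  step pc=6: andi  $5, $3, 12  regs=(0,5,1,5,15,4)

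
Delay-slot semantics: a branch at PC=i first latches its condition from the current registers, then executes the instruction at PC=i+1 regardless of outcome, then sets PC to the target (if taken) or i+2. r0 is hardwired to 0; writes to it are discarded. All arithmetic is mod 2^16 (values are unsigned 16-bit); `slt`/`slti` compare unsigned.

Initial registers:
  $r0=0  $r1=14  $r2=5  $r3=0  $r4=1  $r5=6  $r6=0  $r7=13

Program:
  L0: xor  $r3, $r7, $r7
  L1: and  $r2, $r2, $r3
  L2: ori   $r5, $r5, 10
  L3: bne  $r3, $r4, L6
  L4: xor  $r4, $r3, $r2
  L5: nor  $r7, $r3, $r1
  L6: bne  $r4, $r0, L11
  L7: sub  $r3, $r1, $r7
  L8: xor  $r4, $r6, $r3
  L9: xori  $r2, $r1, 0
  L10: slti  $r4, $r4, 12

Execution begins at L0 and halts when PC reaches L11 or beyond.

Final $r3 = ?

PC=0  xor  $r3, $r7, $r7     | $r0=0 $r1=14 $r2=5 $r3=0 $r4=1 $r5=6 $r6=0 $r7=13
PC=1  and  $r2, $r2, $r3     | $r0=0 $r1=14 $r2=0 $r3=0 $r4=1 $r5=6 $r6=0 $r7=13
PC=2  ori   $r5, $r5, 10     | $r0=0 $r1=14 $r2=0 $r3=0 $r4=1 $r5=14 $r6=0 $r7=13
PC=3  bne  $r3, $r4, L6      | $r0=0 $r1=14 $r2=0 $r3=0 $r4=1 $r5=14 $r6=0 $r7=13  [TAKEN]
PC=4  xor  $r4, $r3, $r2     | $r0=0 $r1=14 $r2=0 $r3=0 $r4=0 $r5=14 $r6=0 $r7=13
PC=6  bne  $r4, $r0, L11     | $r0=0 $r1=14 $r2=0 $r3=0 $r4=0 $r5=14 $r6=0 $r7=13  [not taken]
PC=7  sub  $r3, $r1, $r7     | $r0=0 $r1=14 $r2=0 $r3=1 $r4=0 $r5=14 $r6=0 $r7=13
PC=8  xor  $r4, $r6, $r3     | $r0=0 $r1=14 $r2=0 $r3=1 $r4=1 $r5=14 $r6=0 $r7=13
PC=9  xori  $r2, $r1, 0      | $r0=0 $r1=14 $r2=14 $r3=1 $r4=1 $r5=14 $r6=0 $r7=13
PC=10 slti  $r4, $r4, 12     | $r0=0 $r1=14 $r2=14 $r3=1 $r4=1 $r5=14 $r6=0 $r7=13

1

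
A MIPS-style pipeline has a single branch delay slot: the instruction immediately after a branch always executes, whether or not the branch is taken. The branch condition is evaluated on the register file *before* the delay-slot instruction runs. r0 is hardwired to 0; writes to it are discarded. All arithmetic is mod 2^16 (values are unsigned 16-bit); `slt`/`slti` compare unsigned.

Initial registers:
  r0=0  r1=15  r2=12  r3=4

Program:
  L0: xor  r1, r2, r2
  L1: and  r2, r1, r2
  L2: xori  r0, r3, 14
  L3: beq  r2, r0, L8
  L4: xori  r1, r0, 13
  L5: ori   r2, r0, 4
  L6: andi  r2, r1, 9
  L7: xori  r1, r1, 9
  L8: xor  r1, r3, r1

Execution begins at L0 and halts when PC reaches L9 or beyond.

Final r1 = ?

9

[0] xor  r1, r2, r2  →  {r0:0, r1:0, r2:12, r3:4}
[1] and  r2, r1, r2  →  {r0:0, r1:0, r2:0, r3:4}
[2] xori  r0, r3, 14  →  {r0:0, r1:0, r2:0, r3:4}
[3] beq  r2, r0, L8  →  {r0:0, r1:0, r2:0, r3:4}  ⟨branch taken⟩
[4] xori  r1, r0, 13  →  {r0:0, r1:13, r2:0, r3:4}
[8] xor  r1, r3, r1  →  {r0:0, r1:9, r2:0, r3:4}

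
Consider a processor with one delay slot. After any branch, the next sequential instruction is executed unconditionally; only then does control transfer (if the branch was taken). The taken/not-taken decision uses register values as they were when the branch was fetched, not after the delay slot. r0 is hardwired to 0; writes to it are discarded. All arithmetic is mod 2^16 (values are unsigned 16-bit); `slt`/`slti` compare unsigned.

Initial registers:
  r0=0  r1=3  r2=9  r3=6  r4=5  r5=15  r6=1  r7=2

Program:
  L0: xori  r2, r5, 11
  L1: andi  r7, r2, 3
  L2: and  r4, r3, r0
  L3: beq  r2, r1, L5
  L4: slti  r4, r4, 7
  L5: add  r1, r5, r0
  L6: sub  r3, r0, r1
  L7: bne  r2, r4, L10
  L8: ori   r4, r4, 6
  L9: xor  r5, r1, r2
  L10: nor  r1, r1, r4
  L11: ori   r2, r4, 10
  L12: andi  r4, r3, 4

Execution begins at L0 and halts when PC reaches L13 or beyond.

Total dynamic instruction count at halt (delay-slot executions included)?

PC=0  xori  r2, r5, 11       | r0=0 r1=3 r2=4 r3=6 r4=5 r5=15 r6=1 r7=2
PC=1  andi  r7, r2, 3        | r0=0 r1=3 r2=4 r3=6 r4=5 r5=15 r6=1 r7=0
PC=2  and  r4, r3, r0        | r0=0 r1=3 r2=4 r3=6 r4=0 r5=15 r6=1 r7=0
PC=3  beq  r2, r1, L5        | r0=0 r1=3 r2=4 r3=6 r4=0 r5=15 r6=1 r7=0  [not taken]
PC=4  slti  r4, r4, 7        | r0=0 r1=3 r2=4 r3=6 r4=1 r5=15 r6=1 r7=0
PC=5  add  r1, r5, r0        | r0=0 r1=15 r2=4 r3=6 r4=1 r5=15 r6=1 r7=0
PC=6  sub  r3, r0, r1        | r0=0 r1=15 r2=4 r3=65521 r4=1 r5=15 r6=1 r7=0
PC=7  bne  r2, r4, L10       | r0=0 r1=15 r2=4 r3=65521 r4=1 r5=15 r6=1 r7=0  [TAKEN]
PC=8  ori   r4, r4, 6        | r0=0 r1=15 r2=4 r3=65521 r4=7 r5=15 r6=1 r7=0
PC=10 nor  r1, r1, r4        | r0=0 r1=65520 r2=4 r3=65521 r4=7 r5=15 r6=1 r7=0
PC=11 ori   r2, r4, 10       | r0=0 r1=65520 r2=15 r3=65521 r4=7 r5=15 r6=1 r7=0
PC=12 andi  r4, r3, 4        | r0=0 r1=65520 r2=15 r3=65521 r4=0 r5=15 r6=1 r7=0

12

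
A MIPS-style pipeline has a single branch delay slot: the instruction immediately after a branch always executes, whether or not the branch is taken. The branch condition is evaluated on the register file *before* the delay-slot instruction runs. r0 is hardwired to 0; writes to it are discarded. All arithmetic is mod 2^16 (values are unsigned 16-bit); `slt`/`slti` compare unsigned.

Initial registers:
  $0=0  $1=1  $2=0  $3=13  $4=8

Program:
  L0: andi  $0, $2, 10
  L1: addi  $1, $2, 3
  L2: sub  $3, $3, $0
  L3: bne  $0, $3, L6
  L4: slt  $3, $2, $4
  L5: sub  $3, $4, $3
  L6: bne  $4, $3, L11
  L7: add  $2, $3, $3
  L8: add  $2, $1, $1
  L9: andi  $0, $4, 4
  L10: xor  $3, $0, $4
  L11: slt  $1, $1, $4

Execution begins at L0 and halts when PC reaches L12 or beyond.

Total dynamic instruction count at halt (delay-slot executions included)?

[0] andi  $0, $2, 10  →  {$0:0, $1:1, $2:0, $3:13, $4:8}
[1] addi  $1, $2, 3  →  {$0:0, $1:3, $2:0, $3:13, $4:8}
[2] sub  $3, $3, $0  →  {$0:0, $1:3, $2:0, $3:13, $4:8}
[3] bne  $0, $3, L6  →  {$0:0, $1:3, $2:0, $3:13, $4:8}  ⟨branch taken⟩
[4] slt  $3, $2, $4  →  {$0:0, $1:3, $2:0, $3:1, $4:8}
[6] bne  $4, $3, L11  →  {$0:0, $1:3, $2:0, $3:1, $4:8}  ⟨branch taken⟩
[7] add  $2, $3, $3  →  {$0:0, $1:3, $2:2, $3:1, $4:8}
[11] slt  $1, $1, $4  →  {$0:0, $1:1, $2:2, $3:1, $4:8}

8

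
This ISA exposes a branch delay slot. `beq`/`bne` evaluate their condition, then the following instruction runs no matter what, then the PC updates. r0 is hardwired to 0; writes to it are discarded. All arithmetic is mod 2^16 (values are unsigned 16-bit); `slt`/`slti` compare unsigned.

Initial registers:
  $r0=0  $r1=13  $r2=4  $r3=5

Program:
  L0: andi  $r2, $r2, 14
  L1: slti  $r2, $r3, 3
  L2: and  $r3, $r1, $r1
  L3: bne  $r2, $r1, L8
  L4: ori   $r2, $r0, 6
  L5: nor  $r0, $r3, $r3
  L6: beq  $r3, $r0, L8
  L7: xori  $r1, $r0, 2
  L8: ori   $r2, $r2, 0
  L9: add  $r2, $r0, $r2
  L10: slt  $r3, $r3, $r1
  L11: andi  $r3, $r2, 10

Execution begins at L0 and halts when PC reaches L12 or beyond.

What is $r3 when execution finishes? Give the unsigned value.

2

#0 andi  $r2, $r2, 14 ; 0/13/4/5
#1 slti  $r2, $r3, 3 ; 0/13/0/5
#2 and  $r3, $r1, $r1 ; 0/13/0/13
#3 bne  $r2, $r1, L8 ; 0/13/0/13 ; →target
#4 ori   $r2, $r0, 6 ; 0/13/6/13
#8 ori   $r2, $r2, 0 ; 0/13/6/13
#9 add  $r2, $r0, $r2 ; 0/13/6/13
#10 slt  $r3, $r3, $r1 ; 0/13/6/0
#11 andi  $r3, $r2, 10 ; 0/13/6/2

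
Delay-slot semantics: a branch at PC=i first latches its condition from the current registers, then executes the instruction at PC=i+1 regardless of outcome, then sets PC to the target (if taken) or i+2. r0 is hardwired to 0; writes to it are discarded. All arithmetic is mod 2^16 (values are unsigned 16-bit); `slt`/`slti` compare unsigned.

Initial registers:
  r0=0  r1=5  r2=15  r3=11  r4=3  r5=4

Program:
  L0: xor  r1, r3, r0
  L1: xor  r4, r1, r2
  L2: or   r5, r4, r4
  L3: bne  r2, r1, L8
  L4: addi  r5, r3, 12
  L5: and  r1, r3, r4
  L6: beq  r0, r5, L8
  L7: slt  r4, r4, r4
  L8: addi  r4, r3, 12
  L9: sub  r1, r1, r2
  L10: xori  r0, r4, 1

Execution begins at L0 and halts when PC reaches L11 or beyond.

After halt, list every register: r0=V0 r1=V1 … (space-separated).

r0=0 r1=65532 r2=15 r3=11 r4=23 r5=23

PC=0  xor  r1, r3, r0        | r0=0 r1=11 r2=15 r3=11 r4=3 r5=4
PC=1  xor  r4, r1, r2        | r0=0 r1=11 r2=15 r3=11 r4=4 r5=4
PC=2  or   r5, r4, r4        | r0=0 r1=11 r2=15 r3=11 r4=4 r5=4
PC=3  bne  r2, r1, L8        | r0=0 r1=11 r2=15 r3=11 r4=4 r5=4  [TAKEN]
PC=4  addi  r5, r3, 12       | r0=0 r1=11 r2=15 r3=11 r4=4 r5=23
PC=8  addi  r4, r3, 12       | r0=0 r1=11 r2=15 r3=11 r4=23 r5=23
PC=9  sub  r1, r1, r2        | r0=0 r1=65532 r2=15 r3=11 r4=23 r5=23
PC=10 xori  r0, r4, 1        | r0=0 r1=65532 r2=15 r3=11 r4=23 r5=23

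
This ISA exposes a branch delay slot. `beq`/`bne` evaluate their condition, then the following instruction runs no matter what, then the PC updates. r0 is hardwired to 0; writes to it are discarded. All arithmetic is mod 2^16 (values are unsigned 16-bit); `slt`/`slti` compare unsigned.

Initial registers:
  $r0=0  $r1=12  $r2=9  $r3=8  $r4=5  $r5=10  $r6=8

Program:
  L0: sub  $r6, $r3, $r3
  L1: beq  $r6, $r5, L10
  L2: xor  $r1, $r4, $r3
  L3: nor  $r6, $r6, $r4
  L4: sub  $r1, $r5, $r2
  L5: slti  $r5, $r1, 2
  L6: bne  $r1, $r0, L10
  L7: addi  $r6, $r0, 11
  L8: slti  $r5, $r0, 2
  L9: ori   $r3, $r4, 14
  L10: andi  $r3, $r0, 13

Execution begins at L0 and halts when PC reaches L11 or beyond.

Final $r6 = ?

11

PC=0  sub  $r6, $r3, $r3     | $r0=0 $r1=12 $r2=9 $r3=8 $r4=5 $r5=10 $r6=0
PC=1  beq  $r6, $r5, L10     | $r0=0 $r1=12 $r2=9 $r3=8 $r4=5 $r5=10 $r6=0  [not taken]
PC=2  xor  $r1, $r4, $r3     | $r0=0 $r1=13 $r2=9 $r3=8 $r4=5 $r5=10 $r6=0
PC=3  nor  $r6, $r6, $r4     | $r0=0 $r1=13 $r2=9 $r3=8 $r4=5 $r5=10 $r6=65530
PC=4  sub  $r1, $r5, $r2     | $r0=0 $r1=1 $r2=9 $r3=8 $r4=5 $r5=10 $r6=65530
PC=5  slti  $r5, $r1, 2      | $r0=0 $r1=1 $r2=9 $r3=8 $r4=5 $r5=1 $r6=65530
PC=6  bne  $r1, $r0, L10     | $r0=0 $r1=1 $r2=9 $r3=8 $r4=5 $r5=1 $r6=65530  [TAKEN]
PC=7  addi  $r6, $r0, 11     | $r0=0 $r1=1 $r2=9 $r3=8 $r4=5 $r5=1 $r6=11
PC=10 andi  $r3, $r0, 13     | $r0=0 $r1=1 $r2=9 $r3=0 $r4=5 $r5=1 $r6=11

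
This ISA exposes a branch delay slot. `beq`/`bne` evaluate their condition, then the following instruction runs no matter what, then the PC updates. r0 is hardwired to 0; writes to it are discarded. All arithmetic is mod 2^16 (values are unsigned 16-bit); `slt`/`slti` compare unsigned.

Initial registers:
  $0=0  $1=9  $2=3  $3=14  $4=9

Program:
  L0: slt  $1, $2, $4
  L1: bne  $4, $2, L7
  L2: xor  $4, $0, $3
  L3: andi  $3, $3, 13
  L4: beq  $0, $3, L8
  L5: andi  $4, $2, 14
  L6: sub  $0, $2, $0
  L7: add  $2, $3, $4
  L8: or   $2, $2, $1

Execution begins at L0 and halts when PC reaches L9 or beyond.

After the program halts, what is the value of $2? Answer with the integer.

[0] slt  $1, $2, $4  →  {$0:0, $1:1, $2:3, $3:14, $4:9}
[1] bne  $4, $2, L7  →  {$0:0, $1:1, $2:3, $3:14, $4:9}  ⟨branch taken⟩
[2] xor  $4, $0, $3  →  {$0:0, $1:1, $2:3, $3:14, $4:14}
[7] add  $2, $3, $4  →  {$0:0, $1:1, $2:28, $3:14, $4:14}
[8] or   $2, $2, $1  →  {$0:0, $1:1, $2:29, $3:14, $4:14}

29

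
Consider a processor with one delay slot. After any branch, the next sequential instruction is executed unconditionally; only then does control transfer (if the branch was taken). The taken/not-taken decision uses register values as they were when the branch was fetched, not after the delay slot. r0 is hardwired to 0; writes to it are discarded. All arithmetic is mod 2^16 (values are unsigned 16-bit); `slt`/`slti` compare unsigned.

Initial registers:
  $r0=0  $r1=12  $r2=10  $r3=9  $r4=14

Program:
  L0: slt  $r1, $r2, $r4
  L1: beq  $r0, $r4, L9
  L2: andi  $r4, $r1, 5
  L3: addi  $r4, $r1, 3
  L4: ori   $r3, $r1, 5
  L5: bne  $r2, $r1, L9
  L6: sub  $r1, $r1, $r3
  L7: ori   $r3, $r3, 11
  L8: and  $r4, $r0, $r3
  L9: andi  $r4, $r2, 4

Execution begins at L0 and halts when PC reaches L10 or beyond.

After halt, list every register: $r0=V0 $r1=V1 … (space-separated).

$r0=0 $r1=65532 $r2=10 $r3=5 $r4=0

[0] slt  $r1, $r2, $r4  →  {$r0:0, $r1:1, $r2:10, $r3:9, $r4:14}
[1] beq  $r0, $r4, L9  →  {$r0:0, $r1:1, $r2:10, $r3:9, $r4:14}  ⟨branch fallthrough⟩
[2] andi  $r4, $r1, 5  →  {$r0:0, $r1:1, $r2:10, $r3:9, $r4:1}
[3] addi  $r4, $r1, 3  →  {$r0:0, $r1:1, $r2:10, $r3:9, $r4:4}
[4] ori   $r3, $r1, 5  →  {$r0:0, $r1:1, $r2:10, $r3:5, $r4:4}
[5] bne  $r2, $r1, L9  →  {$r0:0, $r1:1, $r2:10, $r3:5, $r4:4}  ⟨branch taken⟩
[6] sub  $r1, $r1, $r3  →  {$r0:0, $r1:65532, $r2:10, $r3:5, $r4:4}
[9] andi  $r4, $r2, 4  →  {$r0:0, $r1:65532, $r2:10, $r3:5, $r4:0}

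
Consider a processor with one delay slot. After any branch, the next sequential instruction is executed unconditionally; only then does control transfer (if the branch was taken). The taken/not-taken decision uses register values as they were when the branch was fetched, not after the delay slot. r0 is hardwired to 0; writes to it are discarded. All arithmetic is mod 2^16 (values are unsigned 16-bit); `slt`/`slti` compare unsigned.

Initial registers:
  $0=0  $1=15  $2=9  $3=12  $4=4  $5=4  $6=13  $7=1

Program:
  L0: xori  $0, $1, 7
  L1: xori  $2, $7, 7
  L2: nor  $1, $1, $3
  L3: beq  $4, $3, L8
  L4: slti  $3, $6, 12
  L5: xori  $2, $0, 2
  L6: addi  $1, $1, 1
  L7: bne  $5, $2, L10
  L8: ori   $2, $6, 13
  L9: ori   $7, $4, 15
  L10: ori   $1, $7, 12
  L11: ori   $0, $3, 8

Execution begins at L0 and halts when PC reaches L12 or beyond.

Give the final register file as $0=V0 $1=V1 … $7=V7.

PC=0  xori  $0, $1, 7        | $0=0 $1=15 $2=9 $3=12 $4=4 $5=4 $6=13 $7=1
PC=1  xori  $2, $7, 7        | $0=0 $1=15 $2=6 $3=12 $4=4 $5=4 $6=13 $7=1
PC=2  nor  $1, $1, $3        | $0=0 $1=65520 $2=6 $3=12 $4=4 $5=4 $6=13 $7=1
PC=3  beq  $4, $3, L8        | $0=0 $1=65520 $2=6 $3=12 $4=4 $5=4 $6=13 $7=1  [not taken]
PC=4  slti  $3, $6, 12       | $0=0 $1=65520 $2=6 $3=0 $4=4 $5=4 $6=13 $7=1
PC=5  xori  $2, $0, 2        | $0=0 $1=65520 $2=2 $3=0 $4=4 $5=4 $6=13 $7=1
PC=6  addi  $1, $1, 1        | $0=0 $1=65521 $2=2 $3=0 $4=4 $5=4 $6=13 $7=1
PC=7  bne  $5, $2, L10       | $0=0 $1=65521 $2=2 $3=0 $4=4 $5=4 $6=13 $7=1  [TAKEN]
PC=8  ori   $2, $6, 13       | $0=0 $1=65521 $2=13 $3=0 $4=4 $5=4 $6=13 $7=1
PC=10 ori   $1, $7, 12       | $0=0 $1=13 $2=13 $3=0 $4=4 $5=4 $6=13 $7=1
PC=11 ori   $0, $3, 8        | $0=0 $1=13 $2=13 $3=0 $4=4 $5=4 $6=13 $7=1

$0=0 $1=13 $2=13 $3=0 $4=4 $5=4 $6=13 $7=1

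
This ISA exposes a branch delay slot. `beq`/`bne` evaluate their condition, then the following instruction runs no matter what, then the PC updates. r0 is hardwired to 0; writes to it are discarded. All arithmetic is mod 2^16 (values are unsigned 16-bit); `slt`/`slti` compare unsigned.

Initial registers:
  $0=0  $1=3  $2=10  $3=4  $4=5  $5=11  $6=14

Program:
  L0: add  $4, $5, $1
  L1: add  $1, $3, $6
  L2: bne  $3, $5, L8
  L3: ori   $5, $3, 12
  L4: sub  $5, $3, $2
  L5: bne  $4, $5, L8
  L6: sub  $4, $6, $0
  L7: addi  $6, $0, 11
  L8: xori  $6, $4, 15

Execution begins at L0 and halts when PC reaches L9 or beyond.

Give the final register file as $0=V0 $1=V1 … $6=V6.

$0=0 $1=18 $2=10 $3=4 $4=14 $5=12 $6=1

#0 add  $4, $5, $1 ; 0/3/10/4/14/11/14
#1 add  $1, $3, $6 ; 0/18/10/4/14/11/14
#2 bne  $3, $5, L8 ; 0/18/10/4/14/11/14 ; →target
#3 ori   $5, $3, 12 ; 0/18/10/4/14/12/14
#8 xori  $6, $4, 15 ; 0/18/10/4/14/12/1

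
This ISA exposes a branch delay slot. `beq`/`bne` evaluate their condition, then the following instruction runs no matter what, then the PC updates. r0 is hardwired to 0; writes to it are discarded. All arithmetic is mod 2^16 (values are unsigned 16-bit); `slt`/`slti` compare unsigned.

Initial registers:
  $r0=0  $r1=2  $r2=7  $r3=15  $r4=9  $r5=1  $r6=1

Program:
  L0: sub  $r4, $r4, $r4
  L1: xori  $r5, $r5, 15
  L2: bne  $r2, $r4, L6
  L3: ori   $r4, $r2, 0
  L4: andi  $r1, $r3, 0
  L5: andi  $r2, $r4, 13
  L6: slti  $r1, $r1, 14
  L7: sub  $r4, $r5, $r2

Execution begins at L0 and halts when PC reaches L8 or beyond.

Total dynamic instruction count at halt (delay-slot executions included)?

PC=0  sub  $r4, $r4, $r4     | $r0=0 $r1=2 $r2=7 $r3=15 $r4=0 $r5=1 $r6=1
PC=1  xori  $r5, $r5, 15     | $r0=0 $r1=2 $r2=7 $r3=15 $r4=0 $r5=14 $r6=1
PC=2  bne  $r2, $r4, L6      | $r0=0 $r1=2 $r2=7 $r3=15 $r4=0 $r5=14 $r6=1  [TAKEN]
PC=3  ori   $r4, $r2, 0      | $r0=0 $r1=2 $r2=7 $r3=15 $r4=7 $r5=14 $r6=1
PC=6  slti  $r1, $r1, 14     | $r0=0 $r1=1 $r2=7 $r3=15 $r4=7 $r5=14 $r6=1
PC=7  sub  $r4, $r5, $r2     | $r0=0 $r1=1 $r2=7 $r3=15 $r4=7 $r5=14 $r6=1

6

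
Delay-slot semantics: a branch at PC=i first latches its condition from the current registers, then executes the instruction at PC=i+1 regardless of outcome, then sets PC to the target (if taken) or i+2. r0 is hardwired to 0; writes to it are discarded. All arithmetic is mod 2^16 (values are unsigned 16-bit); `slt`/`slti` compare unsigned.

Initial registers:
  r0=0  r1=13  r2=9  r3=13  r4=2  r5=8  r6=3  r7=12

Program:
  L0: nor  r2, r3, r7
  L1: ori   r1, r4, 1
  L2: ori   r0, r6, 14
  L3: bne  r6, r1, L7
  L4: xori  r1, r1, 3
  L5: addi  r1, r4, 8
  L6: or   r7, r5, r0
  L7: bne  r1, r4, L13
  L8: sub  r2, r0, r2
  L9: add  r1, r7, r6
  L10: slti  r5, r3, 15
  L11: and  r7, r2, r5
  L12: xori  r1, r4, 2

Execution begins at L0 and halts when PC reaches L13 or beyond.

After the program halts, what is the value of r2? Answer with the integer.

14

  step pc=0: nor  r2, r3, r7  regs=(0,13,65522,13,2,8,3,12)
  step pc=1: ori   r1, r4, 1  regs=(0,3,65522,13,2,8,3,12)
  step pc=2: ori   r0, r6, 14  regs=(0,3,65522,13,2,8,3,12)
  step pc=3: bne  r6, r1, L7  cond=F  regs=(0,3,65522,13,2,8,3,12)
  step pc=4: xori  r1, r1, 3  regs=(0,0,65522,13,2,8,3,12)
  step pc=5: addi  r1, r4, 8  regs=(0,10,65522,13,2,8,3,12)
  step pc=6: or   r7, r5, r0  regs=(0,10,65522,13,2,8,3,8)
  step pc=7: bne  r1, r4, L13  cond=T  regs=(0,10,65522,13,2,8,3,8)
  step pc=8: sub  r2, r0, r2  regs=(0,10,14,13,2,8,3,8)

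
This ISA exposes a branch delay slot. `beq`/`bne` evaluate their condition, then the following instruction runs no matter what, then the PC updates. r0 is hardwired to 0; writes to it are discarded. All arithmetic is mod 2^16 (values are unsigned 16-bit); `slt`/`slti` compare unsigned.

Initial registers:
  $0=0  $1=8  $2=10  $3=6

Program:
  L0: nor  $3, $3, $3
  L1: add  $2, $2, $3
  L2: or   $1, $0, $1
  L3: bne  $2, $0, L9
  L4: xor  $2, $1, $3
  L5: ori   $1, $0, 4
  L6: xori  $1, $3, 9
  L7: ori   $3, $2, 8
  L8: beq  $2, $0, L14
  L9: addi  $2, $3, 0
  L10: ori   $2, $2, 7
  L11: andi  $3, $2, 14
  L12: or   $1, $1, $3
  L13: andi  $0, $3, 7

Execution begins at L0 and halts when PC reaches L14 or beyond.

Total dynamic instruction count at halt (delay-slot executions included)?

[0] nor  $3, $3, $3  →  {$0:0, $1:8, $2:10, $3:65529}
[1] add  $2, $2, $3  →  {$0:0, $1:8, $2:3, $3:65529}
[2] or   $1, $0, $1  →  {$0:0, $1:8, $2:3, $3:65529}
[3] bne  $2, $0, L9  →  {$0:0, $1:8, $2:3, $3:65529}  ⟨branch taken⟩
[4] xor  $2, $1, $3  →  {$0:0, $1:8, $2:65521, $3:65529}
[9] addi  $2, $3, 0  →  {$0:0, $1:8, $2:65529, $3:65529}
[10] ori   $2, $2, 7  →  {$0:0, $1:8, $2:65535, $3:65529}
[11] andi  $3, $2, 14  →  {$0:0, $1:8, $2:65535, $3:14}
[12] or   $1, $1, $3  →  {$0:0, $1:14, $2:65535, $3:14}
[13] andi  $0, $3, 7  →  {$0:0, $1:14, $2:65535, $3:14}

10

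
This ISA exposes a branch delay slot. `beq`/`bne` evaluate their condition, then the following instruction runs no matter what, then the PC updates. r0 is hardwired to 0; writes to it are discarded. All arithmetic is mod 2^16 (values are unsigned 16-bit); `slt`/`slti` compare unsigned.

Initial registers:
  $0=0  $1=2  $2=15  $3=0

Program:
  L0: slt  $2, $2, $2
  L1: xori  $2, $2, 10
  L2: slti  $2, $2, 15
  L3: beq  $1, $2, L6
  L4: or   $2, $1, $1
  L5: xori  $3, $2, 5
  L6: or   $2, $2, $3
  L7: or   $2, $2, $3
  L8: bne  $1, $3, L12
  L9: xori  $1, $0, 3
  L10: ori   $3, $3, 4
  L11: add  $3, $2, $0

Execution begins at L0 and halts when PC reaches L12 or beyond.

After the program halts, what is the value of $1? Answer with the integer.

3

#0 slt  $2, $2, $2 ; 0/2/0/0
#1 xori  $2, $2, 10 ; 0/2/10/0
#2 slti  $2, $2, 15 ; 0/2/1/0
#3 beq  $1, $2, L6 ; 0/2/1/0 ; →fallthru
#4 or   $2, $1, $1 ; 0/2/2/0
#5 xori  $3, $2, 5 ; 0/2/2/7
#6 or   $2, $2, $3 ; 0/2/7/7
#7 or   $2, $2, $3 ; 0/2/7/7
#8 bne  $1, $3, L12 ; 0/2/7/7 ; →target
#9 xori  $1, $0, 3 ; 0/3/7/7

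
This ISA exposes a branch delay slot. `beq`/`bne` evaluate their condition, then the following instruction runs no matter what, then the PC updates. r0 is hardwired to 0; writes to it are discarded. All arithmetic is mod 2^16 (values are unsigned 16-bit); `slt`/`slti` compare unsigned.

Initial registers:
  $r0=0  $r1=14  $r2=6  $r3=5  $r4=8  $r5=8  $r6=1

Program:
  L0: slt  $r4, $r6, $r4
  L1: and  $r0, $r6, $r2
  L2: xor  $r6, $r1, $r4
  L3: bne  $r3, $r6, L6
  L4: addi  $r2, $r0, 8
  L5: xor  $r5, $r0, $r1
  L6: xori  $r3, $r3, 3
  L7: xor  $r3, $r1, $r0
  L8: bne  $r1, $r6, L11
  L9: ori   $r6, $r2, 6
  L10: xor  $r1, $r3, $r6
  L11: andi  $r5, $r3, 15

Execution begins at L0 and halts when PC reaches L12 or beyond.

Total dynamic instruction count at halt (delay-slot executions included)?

PC=0  slt  $r4, $r6, $r4     | $r0=0 $r1=14 $r2=6 $r3=5 $r4=1 $r5=8 $r6=1
PC=1  and  $r0, $r6, $r2     | $r0=0 $r1=14 $r2=6 $r3=5 $r4=1 $r5=8 $r6=1
PC=2  xor  $r6, $r1, $r4     | $r0=0 $r1=14 $r2=6 $r3=5 $r4=1 $r5=8 $r6=15
PC=3  bne  $r3, $r6, L6      | $r0=0 $r1=14 $r2=6 $r3=5 $r4=1 $r5=8 $r6=15  [TAKEN]
PC=4  addi  $r2, $r0, 8      | $r0=0 $r1=14 $r2=8 $r3=5 $r4=1 $r5=8 $r6=15
PC=6  xori  $r3, $r3, 3      | $r0=0 $r1=14 $r2=8 $r3=6 $r4=1 $r5=8 $r6=15
PC=7  xor  $r3, $r1, $r0     | $r0=0 $r1=14 $r2=8 $r3=14 $r4=1 $r5=8 $r6=15
PC=8  bne  $r1, $r6, L11     | $r0=0 $r1=14 $r2=8 $r3=14 $r4=1 $r5=8 $r6=15  [TAKEN]
PC=9  ori   $r6, $r2, 6      | $r0=0 $r1=14 $r2=8 $r3=14 $r4=1 $r5=8 $r6=14
PC=11 andi  $r5, $r3, 15     | $r0=0 $r1=14 $r2=8 $r3=14 $r4=1 $r5=14 $r6=14

10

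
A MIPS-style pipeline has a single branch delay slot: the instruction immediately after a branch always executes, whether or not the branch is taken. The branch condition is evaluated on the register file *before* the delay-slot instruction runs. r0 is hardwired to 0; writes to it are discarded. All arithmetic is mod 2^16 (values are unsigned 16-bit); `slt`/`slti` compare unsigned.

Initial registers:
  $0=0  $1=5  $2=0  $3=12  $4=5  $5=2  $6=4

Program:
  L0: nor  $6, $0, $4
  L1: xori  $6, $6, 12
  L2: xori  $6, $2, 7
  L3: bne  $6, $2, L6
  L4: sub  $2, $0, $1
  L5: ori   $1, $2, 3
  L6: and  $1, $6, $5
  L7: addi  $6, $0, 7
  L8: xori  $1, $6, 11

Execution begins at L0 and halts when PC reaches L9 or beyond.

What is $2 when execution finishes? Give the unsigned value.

[0] nor  $6, $0, $4  →  {$0:0, $1:5, $2:0, $3:12, $4:5, $5:2, $6:65530}
[1] xori  $6, $6, 12  →  {$0:0, $1:5, $2:0, $3:12, $4:5, $5:2, $6:65526}
[2] xori  $6, $2, 7  →  {$0:0, $1:5, $2:0, $3:12, $4:5, $5:2, $6:7}
[3] bne  $6, $2, L6  →  {$0:0, $1:5, $2:0, $3:12, $4:5, $5:2, $6:7}  ⟨branch taken⟩
[4] sub  $2, $0, $1  →  {$0:0, $1:5, $2:65531, $3:12, $4:5, $5:2, $6:7}
[6] and  $1, $6, $5  →  {$0:0, $1:2, $2:65531, $3:12, $4:5, $5:2, $6:7}
[7] addi  $6, $0, 7  →  {$0:0, $1:2, $2:65531, $3:12, $4:5, $5:2, $6:7}
[8] xori  $1, $6, 11  →  {$0:0, $1:12, $2:65531, $3:12, $4:5, $5:2, $6:7}

65531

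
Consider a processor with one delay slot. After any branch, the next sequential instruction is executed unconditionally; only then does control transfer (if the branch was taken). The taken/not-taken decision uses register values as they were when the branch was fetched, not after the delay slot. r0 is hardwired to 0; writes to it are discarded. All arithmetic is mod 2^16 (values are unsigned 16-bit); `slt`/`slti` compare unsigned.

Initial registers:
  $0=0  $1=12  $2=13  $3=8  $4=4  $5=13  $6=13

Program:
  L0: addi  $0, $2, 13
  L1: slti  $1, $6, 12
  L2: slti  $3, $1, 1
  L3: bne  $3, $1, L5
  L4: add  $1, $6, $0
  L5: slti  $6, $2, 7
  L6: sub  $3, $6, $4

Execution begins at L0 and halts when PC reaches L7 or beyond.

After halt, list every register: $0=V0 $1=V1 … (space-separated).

$0=0 $1=13 $2=13 $3=65532 $4=4 $5=13 $6=0

  step pc=0: addi  $0, $2, 13  regs=(0,12,13,8,4,13,13)
  step pc=1: slti  $1, $6, 12  regs=(0,0,13,8,4,13,13)
  step pc=2: slti  $3, $1, 1  regs=(0,0,13,1,4,13,13)
  step pc=3: bne  $3, $1, L5  cond=T  regs=(0,0,13,1,4,13,13)
  step pc=4: add  $1, $6, $0  regs=(0,13,13,1,4,13,13)
  step pc=5: slti  $6, $2, 7  regs=(0,13,13,1,4,13,0)
  step pc=6: sub  $3, $6, $4  regs=(0,13,13,65532,4,13,0)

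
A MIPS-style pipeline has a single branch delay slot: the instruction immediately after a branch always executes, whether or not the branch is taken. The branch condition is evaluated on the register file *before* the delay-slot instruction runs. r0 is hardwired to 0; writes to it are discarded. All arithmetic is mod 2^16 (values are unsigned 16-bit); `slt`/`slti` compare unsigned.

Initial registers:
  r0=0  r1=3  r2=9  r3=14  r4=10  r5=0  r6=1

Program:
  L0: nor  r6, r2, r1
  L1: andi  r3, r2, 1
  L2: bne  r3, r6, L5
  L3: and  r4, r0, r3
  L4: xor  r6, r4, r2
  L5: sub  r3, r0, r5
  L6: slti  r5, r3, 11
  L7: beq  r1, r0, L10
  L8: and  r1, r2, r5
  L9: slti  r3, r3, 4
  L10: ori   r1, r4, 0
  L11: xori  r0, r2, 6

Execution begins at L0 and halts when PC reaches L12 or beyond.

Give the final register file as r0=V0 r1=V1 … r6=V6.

  step pc=0: nor  r6, r2, r1  regs=(0,3,9,14,10,0,65524)
  step pc=1: andi  r3, r2, 1  regs=(0,3,9,1,10,0,65524)
  step pc=2: bne  r3, r6, L5  cond=T  regs=(0,3,9,1,10,0,65524)
  step pc=3: and  r4, r0, r3  regs=(0,3,9,1,0,0,65524)
  step pc=5: sub  r3, r0, r5  regs=(0,3,9,0,0,0,65524)
  step pc=6: slti  r5, r3, 11  regs=(0,3,9,0,0,1,65524)
  step pc=7: beq  r1, r0, L10  cond=F  regs=(0,3,9,0,0,1,65524)
  step pc=8: and  r1, r2, r5  regs=(0,1,9,0,0,1,65524)
  step pc=9: slti  r3, r3, 4  regs=(0,1,9,1,0,1,65524)
  step pc=10: ori   r1, r4, 0  regs=(0,0,9,1,0,1,65524)
  step pc=11: xori  r0, r2, 6  regs=(0,0,9,1,0,1,65524)

r0=0 r1=0 r2=9 r3=1 r4=0 r5=1 r6=65524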